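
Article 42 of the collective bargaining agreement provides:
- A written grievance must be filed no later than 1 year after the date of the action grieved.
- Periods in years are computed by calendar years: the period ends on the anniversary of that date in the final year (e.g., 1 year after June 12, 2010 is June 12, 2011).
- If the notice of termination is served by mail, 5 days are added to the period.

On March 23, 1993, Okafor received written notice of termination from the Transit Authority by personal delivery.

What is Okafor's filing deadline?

1 year after March 23, 1993 is March 23, 1994.
Service was not by mail, so no mail extension applies.

March 23, 1994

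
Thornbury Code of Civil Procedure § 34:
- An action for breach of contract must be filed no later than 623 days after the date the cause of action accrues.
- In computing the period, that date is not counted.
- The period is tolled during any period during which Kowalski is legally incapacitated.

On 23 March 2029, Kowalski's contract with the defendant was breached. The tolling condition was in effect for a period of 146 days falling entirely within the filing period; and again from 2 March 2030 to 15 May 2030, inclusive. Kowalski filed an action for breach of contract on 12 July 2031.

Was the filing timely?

623 days after 23 March 2029 is December 6, 2030.
Tolling adds 146 days: December 6, 2030 + 146 days = May 1, 2031.
From March 2, 2030 through May 15, 2030 inclusive is 75 days; tolling adds 75 days: May 1, 2031 + 75 days = July 15, 2031.
The deadline is July 15, 2031; the filing on July 12, 2031 is on or before that date.

Yes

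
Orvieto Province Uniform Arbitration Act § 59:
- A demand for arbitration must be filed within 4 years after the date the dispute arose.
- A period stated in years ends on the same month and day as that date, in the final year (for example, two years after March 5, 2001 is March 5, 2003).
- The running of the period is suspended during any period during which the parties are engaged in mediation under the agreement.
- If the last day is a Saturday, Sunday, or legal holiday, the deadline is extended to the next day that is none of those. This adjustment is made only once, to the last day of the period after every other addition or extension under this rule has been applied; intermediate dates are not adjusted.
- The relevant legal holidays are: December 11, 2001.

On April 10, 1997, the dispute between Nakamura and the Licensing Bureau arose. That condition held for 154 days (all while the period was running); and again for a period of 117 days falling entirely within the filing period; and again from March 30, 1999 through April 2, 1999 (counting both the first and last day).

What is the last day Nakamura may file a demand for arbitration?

January 10, 2002

4 years after April 10, 1997 is April 10, 2001.
Tolling adds 154 days: April 10, 2001 + 154 days = September 11, 2001.
Tolling adds 117 days: September 11, 2001 + 117 days = January 6, 2002.
From March 30, 1999 through April 2, 1999 inclusive is 4 days; tolling adds 4 days: January 6, 2002 + 4 days = January 10, 2002.
January 10, 2002 is a Thursday and not a legal holiday, so no extension applies.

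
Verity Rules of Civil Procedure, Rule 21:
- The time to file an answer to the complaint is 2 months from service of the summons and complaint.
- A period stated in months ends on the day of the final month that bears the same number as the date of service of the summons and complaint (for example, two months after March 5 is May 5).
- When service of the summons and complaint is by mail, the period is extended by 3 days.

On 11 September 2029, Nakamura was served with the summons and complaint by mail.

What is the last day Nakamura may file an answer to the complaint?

2 months after 11 September 2029 is November 11, 2029.
Service was by mail, adding 3 days: November 11, 2029 + 3 days = November 14, 2029.

November 14, 2029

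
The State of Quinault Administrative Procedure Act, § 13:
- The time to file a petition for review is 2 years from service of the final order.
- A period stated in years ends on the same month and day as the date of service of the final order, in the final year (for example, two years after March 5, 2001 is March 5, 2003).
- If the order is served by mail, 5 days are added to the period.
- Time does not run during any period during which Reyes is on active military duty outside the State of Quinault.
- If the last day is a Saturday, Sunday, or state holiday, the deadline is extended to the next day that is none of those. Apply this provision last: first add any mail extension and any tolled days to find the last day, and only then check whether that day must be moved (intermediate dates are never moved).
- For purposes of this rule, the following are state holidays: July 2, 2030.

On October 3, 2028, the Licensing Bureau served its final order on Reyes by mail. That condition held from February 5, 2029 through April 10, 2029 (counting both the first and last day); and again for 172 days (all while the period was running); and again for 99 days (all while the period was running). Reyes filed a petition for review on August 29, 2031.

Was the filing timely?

2 years after October 3, 2028 is October 3, 2030.
Service was by mail, adding 5 days: October 3, 2030 + 5 days = October 8, 2030.
From February 5, 2029 through April 10, 2029 inclusive is 65 days; tolling adds 65 days: October 8, 2030 + 65 days = December 12, 2030.
Tolling adds 172 days: December 12, 2030 + 172 days = June 2, 2031.
Tolling adds 99 days: June 2, 2031 + 99 days = September 9, 2031.
September 9, 2031 is a Tuesday and not a state holiday, so no extension applies.
The deadline is September 9, 2031; the filing on August 29, 2031 is on or before that date.

Yes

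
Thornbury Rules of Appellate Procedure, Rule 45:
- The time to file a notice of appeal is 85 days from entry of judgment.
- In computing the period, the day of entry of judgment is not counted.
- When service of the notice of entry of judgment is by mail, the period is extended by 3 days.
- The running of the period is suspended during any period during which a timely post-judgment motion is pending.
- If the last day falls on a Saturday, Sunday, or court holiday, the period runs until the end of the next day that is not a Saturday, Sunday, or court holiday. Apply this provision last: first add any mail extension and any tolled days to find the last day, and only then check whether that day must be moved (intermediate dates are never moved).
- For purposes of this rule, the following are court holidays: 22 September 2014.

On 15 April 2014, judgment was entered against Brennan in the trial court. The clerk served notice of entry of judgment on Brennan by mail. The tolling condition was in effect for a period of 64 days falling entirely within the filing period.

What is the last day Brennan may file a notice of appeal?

85 days after 15 April 2014 is July 9, 2014.
Service was by mail, adding 3 days: July 9, 2014 + 3 days = July 12, 2014.
Tolling adds 64 days: July 12, 2014 + 64 days = September 14, 2014.
September 14, 2014 is Sunday. The next qualifying day is September 15, 2014.

September 15, 2014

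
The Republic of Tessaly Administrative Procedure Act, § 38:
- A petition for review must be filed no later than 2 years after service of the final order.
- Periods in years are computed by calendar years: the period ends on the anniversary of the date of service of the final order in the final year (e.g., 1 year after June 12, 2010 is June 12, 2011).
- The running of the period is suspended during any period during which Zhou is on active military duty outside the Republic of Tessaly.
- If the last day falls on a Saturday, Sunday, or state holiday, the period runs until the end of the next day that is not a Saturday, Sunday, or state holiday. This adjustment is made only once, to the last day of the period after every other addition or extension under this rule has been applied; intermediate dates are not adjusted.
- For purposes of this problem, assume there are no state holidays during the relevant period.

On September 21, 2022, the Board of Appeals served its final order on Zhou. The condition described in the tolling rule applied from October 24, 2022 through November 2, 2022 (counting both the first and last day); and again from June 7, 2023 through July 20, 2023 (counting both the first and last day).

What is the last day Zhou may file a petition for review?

November 14, 2024

2 years after September 21, 2022 is September 21, 2024.
From October 24, 2022 through November 2, 2022 inclusive is 10 days; tolling adds 10 days: September 21, 2024 + 10 days = October 1, 2024.
From June 7, 2023 through July 20, 2023 inclusive is 44 days; tolling adds 44 days: October 1, 2024 + 44 days = November 14, 2024.
November 14, 2024 is a Thursday and not a state holiday, so no extension applies.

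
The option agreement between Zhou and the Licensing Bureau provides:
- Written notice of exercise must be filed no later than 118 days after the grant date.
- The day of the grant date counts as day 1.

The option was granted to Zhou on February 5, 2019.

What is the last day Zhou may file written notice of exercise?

Counting February 5, 2019 as day 1, day 118 is June 2, 2019.

June 2, 2019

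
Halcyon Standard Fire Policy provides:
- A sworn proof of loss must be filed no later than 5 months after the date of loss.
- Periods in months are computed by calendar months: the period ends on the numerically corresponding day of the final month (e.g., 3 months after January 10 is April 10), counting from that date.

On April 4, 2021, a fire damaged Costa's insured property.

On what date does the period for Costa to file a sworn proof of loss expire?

September 4, 2021

5 months after April 4, 2021 is September 4, 2021.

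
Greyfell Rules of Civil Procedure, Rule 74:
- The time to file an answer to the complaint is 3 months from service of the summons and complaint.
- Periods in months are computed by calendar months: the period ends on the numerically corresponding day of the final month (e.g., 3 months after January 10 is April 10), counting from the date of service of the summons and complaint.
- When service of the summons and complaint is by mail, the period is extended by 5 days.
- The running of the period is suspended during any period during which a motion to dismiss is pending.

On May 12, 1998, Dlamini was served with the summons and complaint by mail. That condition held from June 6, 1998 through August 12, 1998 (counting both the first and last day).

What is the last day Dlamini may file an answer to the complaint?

October 24, 1998

3 months after May 12, 1998 is August 12, 1998.
Service was by mail, adding 5 days: August 12, 1998 + 5 days = August 17, 1998.
From June 6, 1998 through August 12, 1998 inclusive is 68 days; tolling adds 68 days: August 17, 1998 + 68 days = October 24, 1998.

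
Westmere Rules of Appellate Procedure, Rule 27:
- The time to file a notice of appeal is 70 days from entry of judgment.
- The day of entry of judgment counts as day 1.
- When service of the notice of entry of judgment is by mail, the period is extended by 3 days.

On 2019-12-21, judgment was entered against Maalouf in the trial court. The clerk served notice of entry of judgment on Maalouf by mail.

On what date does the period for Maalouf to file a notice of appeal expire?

March 2, 2020

Counting 2019-12-21 as day 1, day 70 is February 28, 2020.
Service was by mail, adding 3 days: February 28, 2020 + 3 days = March 2, 2020.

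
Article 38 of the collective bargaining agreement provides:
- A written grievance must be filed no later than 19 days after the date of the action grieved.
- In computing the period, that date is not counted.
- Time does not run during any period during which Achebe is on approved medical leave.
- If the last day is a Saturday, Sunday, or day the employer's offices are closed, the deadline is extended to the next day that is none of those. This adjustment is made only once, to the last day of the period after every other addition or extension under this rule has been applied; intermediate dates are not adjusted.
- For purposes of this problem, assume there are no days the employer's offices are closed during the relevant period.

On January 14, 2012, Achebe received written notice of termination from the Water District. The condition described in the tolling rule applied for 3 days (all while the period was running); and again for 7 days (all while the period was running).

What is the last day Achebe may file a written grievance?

19 days after January 14, 2012 is February 2, 2012.
Tolling adds 3 days: February 2, 2012 + 3 days = February 5, 2012.
Tolling adds 7 days: February 5, 2012 + 7 days = February 12, 2012.
February 12, 2012 is Sunday. The next qualifying day is February 13, 2012.

February 13, 2012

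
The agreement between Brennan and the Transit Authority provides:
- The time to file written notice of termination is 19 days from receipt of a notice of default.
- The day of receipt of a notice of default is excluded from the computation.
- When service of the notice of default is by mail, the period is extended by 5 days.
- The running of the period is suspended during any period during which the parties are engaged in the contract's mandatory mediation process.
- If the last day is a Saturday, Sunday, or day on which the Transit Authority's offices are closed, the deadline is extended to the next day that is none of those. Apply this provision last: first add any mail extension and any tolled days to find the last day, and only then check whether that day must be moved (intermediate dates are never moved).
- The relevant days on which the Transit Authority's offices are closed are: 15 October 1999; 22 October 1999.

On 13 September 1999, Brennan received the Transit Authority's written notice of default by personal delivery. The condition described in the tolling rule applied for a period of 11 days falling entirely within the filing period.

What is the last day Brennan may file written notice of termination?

19 days after 13 September 1999 is October 2, 1999.
Service was not by mail, so no mail extension applies.
Tolling adds 11 days: October 2, 1999 + 11 days = October 13, 1999.
October 13, 1999 is a Wednesday and not a day on which the Transit Authority's offices are closed, so no extension applies.

October 13, 1999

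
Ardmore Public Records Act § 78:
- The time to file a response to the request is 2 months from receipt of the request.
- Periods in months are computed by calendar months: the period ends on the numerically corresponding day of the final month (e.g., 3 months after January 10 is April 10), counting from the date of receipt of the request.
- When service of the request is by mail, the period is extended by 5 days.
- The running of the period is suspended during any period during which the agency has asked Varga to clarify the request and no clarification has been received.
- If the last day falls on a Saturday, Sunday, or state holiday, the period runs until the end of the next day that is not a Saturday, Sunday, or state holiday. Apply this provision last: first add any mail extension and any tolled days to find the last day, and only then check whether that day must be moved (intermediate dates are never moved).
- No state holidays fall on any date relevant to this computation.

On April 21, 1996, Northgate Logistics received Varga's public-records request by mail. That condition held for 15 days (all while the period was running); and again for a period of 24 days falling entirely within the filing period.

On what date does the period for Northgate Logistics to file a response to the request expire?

August 5, 1996

2 months after April 21, 1996 is June 21, 1996.
Service was by mail, adding 5 days: June 21, 1996 + 5 days = June 26, 1996.
Tolling adds 15 days: June 26, 1996 + 15 days = July 11, 1996.
Tolling adds 24 days: July 11, 1996 + 24 days = August 4, 1996.
August 4, 1996 is Sunday. The next qualifying day is August 5, 1996.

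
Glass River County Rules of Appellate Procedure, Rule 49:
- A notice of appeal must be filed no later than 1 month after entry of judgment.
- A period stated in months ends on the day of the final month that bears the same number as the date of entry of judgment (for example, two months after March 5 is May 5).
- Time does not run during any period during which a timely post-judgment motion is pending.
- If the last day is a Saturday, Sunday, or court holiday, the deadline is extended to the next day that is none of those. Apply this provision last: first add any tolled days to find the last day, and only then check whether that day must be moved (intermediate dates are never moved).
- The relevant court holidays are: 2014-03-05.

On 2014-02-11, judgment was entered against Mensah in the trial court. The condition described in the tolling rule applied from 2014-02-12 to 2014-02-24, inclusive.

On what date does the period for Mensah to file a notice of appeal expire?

March 24, 2014

1 month after 2014-02-11 is March 11, 2014.
From February 12, 2014 through February 24, 2014 inclusive is 13 days; tolling adds 13 days: March 11, 2014 + 13 days = March 24, 2014.
March 24, 2014 is a Monday and not a court holiday, so no extension applies.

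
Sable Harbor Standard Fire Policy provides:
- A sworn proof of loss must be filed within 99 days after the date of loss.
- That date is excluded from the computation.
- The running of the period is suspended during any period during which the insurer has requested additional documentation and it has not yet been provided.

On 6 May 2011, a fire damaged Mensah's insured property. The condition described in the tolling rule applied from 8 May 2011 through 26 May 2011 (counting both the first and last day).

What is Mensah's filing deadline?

99 days after 6 May 2011 is August 13, 2011.
From May 8, 2011 through May 26, 2011 inclusive is 19 days; tolling adds 19 days: August 13, 2011 + 19 days = September 1, 2011.

September 1, 2011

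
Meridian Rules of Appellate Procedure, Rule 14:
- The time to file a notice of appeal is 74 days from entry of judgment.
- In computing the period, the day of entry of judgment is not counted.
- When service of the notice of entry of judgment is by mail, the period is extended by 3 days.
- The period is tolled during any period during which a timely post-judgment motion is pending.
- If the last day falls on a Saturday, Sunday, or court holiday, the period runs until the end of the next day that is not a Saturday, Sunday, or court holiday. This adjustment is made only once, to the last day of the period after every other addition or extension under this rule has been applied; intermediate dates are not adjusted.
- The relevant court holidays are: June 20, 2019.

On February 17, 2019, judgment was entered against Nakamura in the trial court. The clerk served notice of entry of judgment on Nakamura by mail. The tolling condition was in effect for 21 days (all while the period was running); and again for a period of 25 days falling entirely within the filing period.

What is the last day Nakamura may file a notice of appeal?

74 days after February 17, 2019 is May 2, 2019.
Service was by mail, adding 3 days: May 2, 2019 + 3 days = May 5, 2019.
Tolling adds 21 days: May 5, 2019 + 21 days = May 26, 2019.
Tolling adds 25 days: May 26, 2019 + 25 days = June 20, 2019.
June 20, 2019 is a listed holiday. The next qualifying day is June 21, 2019.

June 21, 2019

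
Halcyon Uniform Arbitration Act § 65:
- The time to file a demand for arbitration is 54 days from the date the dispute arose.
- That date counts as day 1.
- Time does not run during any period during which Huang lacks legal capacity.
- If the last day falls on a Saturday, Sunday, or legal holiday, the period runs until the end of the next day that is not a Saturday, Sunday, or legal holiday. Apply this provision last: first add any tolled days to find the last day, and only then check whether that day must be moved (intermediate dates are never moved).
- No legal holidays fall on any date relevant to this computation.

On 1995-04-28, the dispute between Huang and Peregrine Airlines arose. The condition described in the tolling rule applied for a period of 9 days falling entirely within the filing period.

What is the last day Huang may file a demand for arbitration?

Counting 1995-04-28 as day 1, day 54 is June 20, 1995.
Tolling adds 9 days: June 20, 1995 + 9 days = June 29, 1995.
June 29, 1995 is a Thursday and not a legal holiday, so no extension applies.

June 29, 1995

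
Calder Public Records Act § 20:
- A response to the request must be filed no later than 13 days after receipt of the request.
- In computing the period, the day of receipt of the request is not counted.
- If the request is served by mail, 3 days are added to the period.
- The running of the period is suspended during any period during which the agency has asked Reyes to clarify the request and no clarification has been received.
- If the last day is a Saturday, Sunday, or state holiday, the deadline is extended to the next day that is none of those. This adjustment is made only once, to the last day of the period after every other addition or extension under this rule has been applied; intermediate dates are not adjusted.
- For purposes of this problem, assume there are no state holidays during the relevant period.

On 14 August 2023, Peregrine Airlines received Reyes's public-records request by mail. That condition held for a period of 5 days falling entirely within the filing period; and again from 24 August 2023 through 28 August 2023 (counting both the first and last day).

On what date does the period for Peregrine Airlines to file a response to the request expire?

September 11, 2023

13 days after 14 August 2023 is August 27, 2023.
Service was by mail, adding 3 days: August 27, 2023 + 3 days = August 30, 2023.
Tolling adds 5 days: August 30, 2023 + 5 days = September 4, 2023.
From August 24, 2023 through August 28, 2023 inclusive is 5 days; tolling adds 5 days: September 4, 2023 + 5 days = September 9, 2023.
September 9, 2023 is Saturday; September 10, 2023 is Sunday. The next qualifying day is September 11, 2023.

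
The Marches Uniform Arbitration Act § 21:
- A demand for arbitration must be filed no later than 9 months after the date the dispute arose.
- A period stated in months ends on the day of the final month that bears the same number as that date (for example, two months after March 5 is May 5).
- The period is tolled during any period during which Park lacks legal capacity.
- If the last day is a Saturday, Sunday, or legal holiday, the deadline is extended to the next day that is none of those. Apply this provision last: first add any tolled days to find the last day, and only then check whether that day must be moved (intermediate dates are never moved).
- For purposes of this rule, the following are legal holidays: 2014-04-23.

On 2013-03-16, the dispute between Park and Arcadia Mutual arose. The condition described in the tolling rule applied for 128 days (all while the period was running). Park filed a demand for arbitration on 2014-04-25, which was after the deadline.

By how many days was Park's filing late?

1 day

9 months after 2013-03-16 is December 16, 2013.
Tolling adds 128 days: December 16, 2013 + 128 days = April 23, 2014.
April 23, 2014 is a listed holiday. The next qualifying day is April 24, 2014.
The deadline is April 24, 2014; from April 24, 2014 to April 25, 2014 is 1 days.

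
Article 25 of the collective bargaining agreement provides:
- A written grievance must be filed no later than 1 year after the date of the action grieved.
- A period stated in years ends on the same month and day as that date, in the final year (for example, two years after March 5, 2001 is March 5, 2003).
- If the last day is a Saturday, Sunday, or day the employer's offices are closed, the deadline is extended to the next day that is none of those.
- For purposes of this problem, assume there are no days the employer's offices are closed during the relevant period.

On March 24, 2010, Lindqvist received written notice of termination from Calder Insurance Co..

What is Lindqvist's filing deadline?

March 24, 2011

1 year after March 24, 2010 is March 24, 2011.
March 24, 2011 is a Thursday and not a day the employer's offices are closed, so no extension applies.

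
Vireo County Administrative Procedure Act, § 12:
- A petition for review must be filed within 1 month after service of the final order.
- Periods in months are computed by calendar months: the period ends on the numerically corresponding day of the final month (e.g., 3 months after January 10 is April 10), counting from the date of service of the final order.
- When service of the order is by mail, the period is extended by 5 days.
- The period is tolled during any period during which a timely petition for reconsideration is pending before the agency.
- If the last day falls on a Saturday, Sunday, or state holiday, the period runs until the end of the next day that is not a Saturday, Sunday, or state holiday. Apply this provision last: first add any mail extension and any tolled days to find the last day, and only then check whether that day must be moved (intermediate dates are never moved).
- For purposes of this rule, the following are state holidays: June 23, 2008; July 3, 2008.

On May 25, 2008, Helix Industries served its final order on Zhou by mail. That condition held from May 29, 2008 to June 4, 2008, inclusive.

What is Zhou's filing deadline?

1 month after May 25, 2008 is June 25, 2008.
Service was by mail, adding 5 days: June 25, 2008 + 5 days = June 30, 2008.
From May 29, 2008 through June 4, 2008 inclusive is 7 days; tolling adds 7 days: June 30, 2008 + 7 days = July 7, 2008.
July 7, 2008 is a Monday and not a state holiday, so no extension applies.

July 7, 2008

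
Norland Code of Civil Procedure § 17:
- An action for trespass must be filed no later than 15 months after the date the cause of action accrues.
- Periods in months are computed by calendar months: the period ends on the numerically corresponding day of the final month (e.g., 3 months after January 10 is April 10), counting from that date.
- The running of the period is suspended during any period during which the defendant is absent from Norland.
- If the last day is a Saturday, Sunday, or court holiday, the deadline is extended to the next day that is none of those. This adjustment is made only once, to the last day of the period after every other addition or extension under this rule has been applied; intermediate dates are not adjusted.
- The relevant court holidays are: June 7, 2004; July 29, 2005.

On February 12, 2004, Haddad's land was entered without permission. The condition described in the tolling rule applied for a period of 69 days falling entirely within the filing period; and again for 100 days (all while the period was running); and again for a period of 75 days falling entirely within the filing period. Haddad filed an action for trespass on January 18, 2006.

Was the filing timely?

15 months after February 12, 2004 is May 12, 2005.
Tolling adds 69 days: May 12, 2005 + 69 days = July 20, 2005.
Tolling adds 100 days: July 20, 2005 + 100 days = October 28, 2005.
Tolling adds 75 days: October 28, 2005 + 75 days = January 11, 2006.
January 11, 2006 is a Wednesday and not a court holiday, so no extension applies.
The deadline is January 11, 2006; the filing on January 18, 2006 is after that date.

No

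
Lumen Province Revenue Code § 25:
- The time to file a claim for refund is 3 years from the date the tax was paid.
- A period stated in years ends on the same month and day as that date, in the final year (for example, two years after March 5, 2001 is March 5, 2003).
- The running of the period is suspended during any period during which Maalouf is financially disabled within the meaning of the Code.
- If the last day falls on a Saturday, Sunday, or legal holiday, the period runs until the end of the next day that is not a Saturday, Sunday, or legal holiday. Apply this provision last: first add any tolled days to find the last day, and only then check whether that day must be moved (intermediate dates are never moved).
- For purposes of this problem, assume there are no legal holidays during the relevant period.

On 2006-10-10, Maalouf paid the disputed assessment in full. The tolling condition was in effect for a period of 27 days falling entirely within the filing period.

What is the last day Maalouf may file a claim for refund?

November 6, 2009

3 years after 2006-10-10 is October 10, 2009.
Tolling adds 27 days: October 10, 2009 + 27 days = November 6, 2009.
November 6, 2009 is a Friday and not a legal holiday, so no extension applies.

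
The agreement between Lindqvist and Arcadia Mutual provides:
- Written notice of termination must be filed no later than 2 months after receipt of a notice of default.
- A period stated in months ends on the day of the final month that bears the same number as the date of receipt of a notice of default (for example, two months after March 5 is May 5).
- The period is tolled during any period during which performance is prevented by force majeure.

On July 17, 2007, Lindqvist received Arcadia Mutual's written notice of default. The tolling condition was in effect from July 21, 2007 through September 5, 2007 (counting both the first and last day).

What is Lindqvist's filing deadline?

2 months after July 17, 2007 is September 17, 2007.
From July 21, 2007 through September 5, 2007 inclusive is 47 days; tolling adds 47 days: September 17, 2007 + 47 days = November 3, 2007.

November 3, 2007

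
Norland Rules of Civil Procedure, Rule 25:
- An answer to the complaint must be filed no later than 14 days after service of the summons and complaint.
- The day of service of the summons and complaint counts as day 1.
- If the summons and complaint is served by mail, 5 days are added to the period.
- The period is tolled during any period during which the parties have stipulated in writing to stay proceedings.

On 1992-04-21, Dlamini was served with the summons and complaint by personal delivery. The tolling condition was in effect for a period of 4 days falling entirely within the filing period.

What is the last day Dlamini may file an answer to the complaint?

Counting 1992-04-21 as day 1, day 14 is May 4, 1992.
Service was not by mail, so no mail extension applies.
Tolling adds 4 days: May 4, 1992 + 4 days = May 8, 1992.

May 8, 1992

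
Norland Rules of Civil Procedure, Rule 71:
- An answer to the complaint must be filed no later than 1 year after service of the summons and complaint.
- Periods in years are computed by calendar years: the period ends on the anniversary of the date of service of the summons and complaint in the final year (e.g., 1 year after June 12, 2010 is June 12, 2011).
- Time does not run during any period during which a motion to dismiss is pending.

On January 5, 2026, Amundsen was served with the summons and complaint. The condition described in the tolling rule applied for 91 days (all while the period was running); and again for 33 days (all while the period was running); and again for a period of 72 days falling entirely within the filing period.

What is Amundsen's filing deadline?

1 year after January 5, 2026 is January 5, 2027.
Tolling adds 91 days: January 5, 2027 + 91 days = April 6, 2027.
Tolling adds 33 days: April 6, 2027 + 33 days = May 9, 2027.
Tolling adds 72 days: May 9, 2027 + 72 days = July 20, 2027.

July 20, 2027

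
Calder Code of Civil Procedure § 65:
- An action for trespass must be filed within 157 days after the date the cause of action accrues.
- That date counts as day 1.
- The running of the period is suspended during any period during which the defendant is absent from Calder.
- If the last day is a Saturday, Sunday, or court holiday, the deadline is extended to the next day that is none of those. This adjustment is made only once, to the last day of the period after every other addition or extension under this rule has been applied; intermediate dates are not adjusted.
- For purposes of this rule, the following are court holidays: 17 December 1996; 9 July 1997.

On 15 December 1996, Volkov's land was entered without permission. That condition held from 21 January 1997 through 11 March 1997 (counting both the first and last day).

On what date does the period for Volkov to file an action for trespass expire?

Counting 15 December 1996 as day 1, day 157 is May 20, 1997.
From January 21, 1997 through March 11, 1997 inclusive is 50 days; tolling adds 50 days: May 20, 1997 + 50 days = July 9, 1997.
July 9, 1997 is a listed holiday. The next qualifying day is July 10, 1997.

July 10, 1997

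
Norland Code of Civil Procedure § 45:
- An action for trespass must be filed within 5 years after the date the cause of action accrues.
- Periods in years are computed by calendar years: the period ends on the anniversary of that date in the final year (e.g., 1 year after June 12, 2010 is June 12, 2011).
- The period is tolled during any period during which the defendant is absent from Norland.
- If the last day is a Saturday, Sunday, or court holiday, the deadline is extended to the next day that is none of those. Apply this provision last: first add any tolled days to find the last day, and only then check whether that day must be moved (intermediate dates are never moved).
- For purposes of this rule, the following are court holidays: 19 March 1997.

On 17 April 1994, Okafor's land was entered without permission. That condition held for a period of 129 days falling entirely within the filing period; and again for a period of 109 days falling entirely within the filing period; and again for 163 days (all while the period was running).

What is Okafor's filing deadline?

5 years after 17 April 1994 is April 17, 1999.
Tolling adds 129 days: April 17, 1999 + 129 days = August 24, 1999.
Tolling adds 109 days: August 24, 1999 + 109 days = December 11, 1999.
Tolling adds 163 days: December 11, 1999 + 163 days = May 22, 2000.
May 22, 2000 is a Monday and not a court holiday, so no extension applies.

May 22, 2000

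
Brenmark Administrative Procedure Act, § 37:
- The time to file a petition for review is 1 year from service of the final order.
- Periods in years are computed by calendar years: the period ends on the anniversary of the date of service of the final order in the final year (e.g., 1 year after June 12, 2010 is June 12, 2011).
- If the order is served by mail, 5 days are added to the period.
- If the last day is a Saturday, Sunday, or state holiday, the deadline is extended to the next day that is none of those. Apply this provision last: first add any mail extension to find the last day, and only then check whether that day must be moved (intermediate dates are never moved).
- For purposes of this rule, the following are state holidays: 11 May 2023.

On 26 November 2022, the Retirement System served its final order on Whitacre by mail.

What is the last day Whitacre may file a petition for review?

1 year after 26 November 2022 is November 26, 2023.
Service was by mail, adding 5 days: November 26, 2023 + 5 days = December 1, 2023.
December 1, 2023 is a Friday and not a state holiday, so no extension applies.

December 1, 2023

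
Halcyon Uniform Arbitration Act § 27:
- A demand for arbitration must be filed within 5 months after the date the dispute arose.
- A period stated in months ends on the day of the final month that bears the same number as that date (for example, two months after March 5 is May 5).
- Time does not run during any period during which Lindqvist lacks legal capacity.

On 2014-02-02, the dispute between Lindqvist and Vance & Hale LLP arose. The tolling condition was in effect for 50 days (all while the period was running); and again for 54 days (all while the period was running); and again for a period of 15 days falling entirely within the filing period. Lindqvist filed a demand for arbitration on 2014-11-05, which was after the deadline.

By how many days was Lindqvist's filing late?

7 days

5 months after 2014-02-02 is July 2, 2014.
Tolling adds 50 days: July 2, 2014 + 50 days = August 21, 2014.
Tolling adds 54 days: August 21, 2014 + 54 days = October 14, 2014.
Tolling adds 15 days: October 14, 2014 + 15 days = October 29, 2014.
The deadline is October 29, 2014; from October 29, 2014 to November 5, 2014 is 7 days.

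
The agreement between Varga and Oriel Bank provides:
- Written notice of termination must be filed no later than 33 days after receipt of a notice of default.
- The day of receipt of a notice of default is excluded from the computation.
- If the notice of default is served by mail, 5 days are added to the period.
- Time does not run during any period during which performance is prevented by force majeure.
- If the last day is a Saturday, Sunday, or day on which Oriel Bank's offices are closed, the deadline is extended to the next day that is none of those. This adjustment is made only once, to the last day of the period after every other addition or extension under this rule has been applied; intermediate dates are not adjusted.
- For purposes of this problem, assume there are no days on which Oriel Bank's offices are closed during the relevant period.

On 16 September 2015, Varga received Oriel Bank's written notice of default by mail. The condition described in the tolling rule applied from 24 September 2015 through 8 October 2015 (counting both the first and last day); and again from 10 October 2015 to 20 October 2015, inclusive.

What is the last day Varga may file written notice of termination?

November 19, 2015

33 days after 16 September 2015 is October 19, 2015.
Service was by mail, adding 5 days: October 19, 2015 + 5 days = October 24, 2015.
From September 24, 2015 through October 8, 2015 inclusive is 15 days; tolling adds 15 days: October 24, 2015 + 15 days = November 8, 2015.
From October 10, 2015 through October 20, 2015 inclusive is 11 days; tolling adds 11 days: November 8, 2015 + 11 days = November 19, 2015.
November 19, 2015 is a Thursday and not a day on which Oriel Bank's offices are closed, so no extension applies.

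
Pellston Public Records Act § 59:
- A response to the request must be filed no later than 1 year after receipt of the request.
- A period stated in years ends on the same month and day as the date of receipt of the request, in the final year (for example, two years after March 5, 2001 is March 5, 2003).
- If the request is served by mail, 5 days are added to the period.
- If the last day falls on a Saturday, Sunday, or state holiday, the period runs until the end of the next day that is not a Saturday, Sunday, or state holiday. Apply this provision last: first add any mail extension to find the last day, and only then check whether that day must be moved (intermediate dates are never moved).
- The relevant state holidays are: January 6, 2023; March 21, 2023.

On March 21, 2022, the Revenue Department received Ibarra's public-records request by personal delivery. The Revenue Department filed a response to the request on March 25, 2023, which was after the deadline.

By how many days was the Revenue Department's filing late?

3 days

1 year after March 21, 2022 is March 21, 2023.
Service was not by mail, so no mail extension applies.
March 21, 2023 is a listed holiday. The next qualifying day is March 22, 2023.
The deadline is March 22, 2023; from March 22, 2023 to March 25, 2023 is 3 days.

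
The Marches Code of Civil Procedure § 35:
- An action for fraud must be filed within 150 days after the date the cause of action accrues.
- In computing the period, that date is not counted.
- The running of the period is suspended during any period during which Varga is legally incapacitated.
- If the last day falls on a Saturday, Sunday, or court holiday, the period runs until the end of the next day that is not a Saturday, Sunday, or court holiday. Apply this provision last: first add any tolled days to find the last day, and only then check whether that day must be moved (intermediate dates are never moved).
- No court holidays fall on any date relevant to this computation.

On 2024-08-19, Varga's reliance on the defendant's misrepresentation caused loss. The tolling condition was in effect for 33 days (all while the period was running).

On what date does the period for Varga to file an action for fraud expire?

February 18, 2025

150 days after 2024-08-19 is January 16, 2025.
Tolling adds 33 days: January 16, 2025 + 33 days = February 18, 2025.
February 18, 2025 is a Tuesday and not a court holiday, so no extension applies.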